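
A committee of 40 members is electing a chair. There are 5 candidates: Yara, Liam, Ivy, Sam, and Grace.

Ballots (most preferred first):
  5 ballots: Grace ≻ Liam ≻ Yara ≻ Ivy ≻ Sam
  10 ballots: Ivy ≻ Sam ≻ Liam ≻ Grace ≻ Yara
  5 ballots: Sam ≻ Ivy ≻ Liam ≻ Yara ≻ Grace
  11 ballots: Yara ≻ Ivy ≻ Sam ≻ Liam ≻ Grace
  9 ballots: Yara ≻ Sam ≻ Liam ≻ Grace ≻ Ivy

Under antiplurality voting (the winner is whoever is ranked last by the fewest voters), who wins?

Last-place votes: Yara 10, Liam 0, Ivy 9, Sam 5, Grace 16.

Liam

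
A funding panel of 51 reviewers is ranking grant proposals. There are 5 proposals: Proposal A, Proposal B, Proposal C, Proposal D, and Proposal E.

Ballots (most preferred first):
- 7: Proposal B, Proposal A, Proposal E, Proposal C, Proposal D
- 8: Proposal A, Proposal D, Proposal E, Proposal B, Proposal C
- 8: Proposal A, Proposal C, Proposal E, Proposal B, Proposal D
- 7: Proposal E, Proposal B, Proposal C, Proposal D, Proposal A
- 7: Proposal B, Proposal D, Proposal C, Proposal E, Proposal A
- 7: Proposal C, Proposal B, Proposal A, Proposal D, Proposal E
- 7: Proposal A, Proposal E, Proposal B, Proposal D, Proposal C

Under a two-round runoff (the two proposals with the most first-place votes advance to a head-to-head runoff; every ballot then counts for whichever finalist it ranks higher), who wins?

Proposal B

Round 1 first-place votes: Proposal A 23, Proposal B 14, Proposal C 7, Proposal D 0, Proposal E 7. Proposal A and Proposal B advance.
Runoff: Proposal A is ranked above Proposal B on 23 ballots, Proposal B above Proposal A on 28.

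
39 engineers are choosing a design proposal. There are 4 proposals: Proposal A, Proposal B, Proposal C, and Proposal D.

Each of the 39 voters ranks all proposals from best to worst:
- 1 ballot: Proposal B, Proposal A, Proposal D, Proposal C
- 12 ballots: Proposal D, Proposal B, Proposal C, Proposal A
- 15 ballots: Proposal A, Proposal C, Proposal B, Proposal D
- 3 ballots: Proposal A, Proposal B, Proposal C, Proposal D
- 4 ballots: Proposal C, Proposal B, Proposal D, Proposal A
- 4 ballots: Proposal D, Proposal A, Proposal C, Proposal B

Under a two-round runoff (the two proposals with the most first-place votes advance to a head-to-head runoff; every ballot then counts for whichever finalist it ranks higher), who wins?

Round 1 first-place votes: Proposal A 18, Proposal B 1, Proposal C 4, Proposal D 16. Proposal A and Proposal D advance.
Runoff: Proposal A is ranked above Proposal D on 19 ballots, Proposal D above Proposal A on 20.

Proposal D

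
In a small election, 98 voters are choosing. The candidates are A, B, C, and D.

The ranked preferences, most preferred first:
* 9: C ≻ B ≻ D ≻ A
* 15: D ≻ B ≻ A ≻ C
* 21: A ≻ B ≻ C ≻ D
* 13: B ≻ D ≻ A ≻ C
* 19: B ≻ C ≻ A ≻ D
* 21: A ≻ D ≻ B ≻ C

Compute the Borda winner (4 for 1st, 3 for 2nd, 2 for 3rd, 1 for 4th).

B

A: 9×1 + 15×2 + 21×4 + 13×2 + 19×2 + 21×4 = 271
B: 9×3 + 15×3 + 21×3 + 13×4 + 19×4 + 21×2 = 305
C: 9×4 + 15×1 + 21×2 + 13×1 + 19×3 + 21×1 = 184
D: 9×2 + 15×4 + 21×1 + 13×3 + 19×1 + 21×3 = 220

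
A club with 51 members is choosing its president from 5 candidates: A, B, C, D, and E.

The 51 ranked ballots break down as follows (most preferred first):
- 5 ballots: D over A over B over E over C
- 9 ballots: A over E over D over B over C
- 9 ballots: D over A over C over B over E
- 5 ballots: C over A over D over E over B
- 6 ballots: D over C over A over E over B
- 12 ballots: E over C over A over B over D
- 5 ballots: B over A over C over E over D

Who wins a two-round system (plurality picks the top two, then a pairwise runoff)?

E

Round 1 first-place votes: A 9, B 5, C 5, D 20, E 12. D and E advance.
Runoff: D is ranked above E on 25 ballots, E above D on 26.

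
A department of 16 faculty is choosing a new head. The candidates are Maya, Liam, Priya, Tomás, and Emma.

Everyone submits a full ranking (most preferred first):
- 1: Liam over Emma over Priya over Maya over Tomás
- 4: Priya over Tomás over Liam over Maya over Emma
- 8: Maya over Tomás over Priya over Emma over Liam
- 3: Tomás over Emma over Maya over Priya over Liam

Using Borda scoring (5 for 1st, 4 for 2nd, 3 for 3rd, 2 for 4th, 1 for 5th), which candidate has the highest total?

Tomás

Maya: 1×2 + 4×2 + 8×5 + 3×3 = 59
Liam: 1×5 + 4×3 + 8×1 + 3×1 = 28
Priya: 1×3 + 4×5 + 8×3 + 3×2 = 53
Tomás: 1×1 + 4×4 + 8×4 + 3×5 = 64
Emma: 1×4 + 4×1 + 8×2 + 3×4 = 36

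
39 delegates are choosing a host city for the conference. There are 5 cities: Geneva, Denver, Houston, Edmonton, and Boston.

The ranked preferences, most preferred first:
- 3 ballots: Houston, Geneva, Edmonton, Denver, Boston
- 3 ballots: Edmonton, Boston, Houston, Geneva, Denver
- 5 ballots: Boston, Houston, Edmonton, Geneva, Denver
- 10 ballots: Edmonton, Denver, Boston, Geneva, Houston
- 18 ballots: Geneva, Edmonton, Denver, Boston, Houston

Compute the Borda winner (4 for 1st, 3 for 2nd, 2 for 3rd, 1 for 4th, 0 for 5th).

Geneva: 3×3 + 3×1 + 5×1 + 10×1 + 18×4 = 99
Denver: 3×1 + 3×0 + 5×0 + 10×3 + 18×2 = 69
Houston: 3×4 + 3×2 + 5×3 + 10×0 + 18×0 = 33
Edmonton: 3×2 + 3×4 + 5×2 + 10×4 + 18×3 = 122
Boston: 3×0 + 3×3 + 5×4 + 10×2 + 18×1 = 67

Edmonton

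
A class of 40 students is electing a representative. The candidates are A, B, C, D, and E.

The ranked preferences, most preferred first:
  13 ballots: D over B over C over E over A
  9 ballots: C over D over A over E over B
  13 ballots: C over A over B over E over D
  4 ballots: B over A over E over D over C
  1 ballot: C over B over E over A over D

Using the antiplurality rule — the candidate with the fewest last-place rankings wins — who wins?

E

Last-place votes: A 13, B 9, C 4, D 14, E 0.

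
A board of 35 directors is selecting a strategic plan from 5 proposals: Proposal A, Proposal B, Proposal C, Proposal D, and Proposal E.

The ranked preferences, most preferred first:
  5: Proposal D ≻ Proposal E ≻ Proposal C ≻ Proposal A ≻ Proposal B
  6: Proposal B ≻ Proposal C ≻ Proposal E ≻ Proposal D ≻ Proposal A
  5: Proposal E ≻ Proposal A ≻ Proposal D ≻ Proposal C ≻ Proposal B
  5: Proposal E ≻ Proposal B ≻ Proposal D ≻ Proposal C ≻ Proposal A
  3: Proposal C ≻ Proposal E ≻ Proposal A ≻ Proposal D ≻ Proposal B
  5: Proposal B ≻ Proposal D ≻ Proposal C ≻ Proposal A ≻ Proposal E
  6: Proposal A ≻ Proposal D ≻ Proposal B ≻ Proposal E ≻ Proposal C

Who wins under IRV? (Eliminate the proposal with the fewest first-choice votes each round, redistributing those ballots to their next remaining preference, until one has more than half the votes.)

Round 1: Proposal A 6, Proposal B 11, Proposal C 3, Proposal D 5, Proposal E 10. Proposal C eliminated.
Round 2: Proposal A 6, Proposal B 11, Proposal D 5, Proposal E 13. Proposal D eliminated.
Round 3: Proposal A 6, Proposal B 11, Proposal E 18. Proposal E has a majority (≥18).

Proposal E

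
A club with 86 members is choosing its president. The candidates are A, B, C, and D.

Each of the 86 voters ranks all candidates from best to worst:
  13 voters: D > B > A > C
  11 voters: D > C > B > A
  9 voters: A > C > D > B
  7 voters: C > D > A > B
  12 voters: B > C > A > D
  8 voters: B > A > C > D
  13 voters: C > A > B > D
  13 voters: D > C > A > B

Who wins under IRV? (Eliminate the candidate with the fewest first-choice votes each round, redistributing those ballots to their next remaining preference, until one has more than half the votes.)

Round 1: A 9, B 20, C 20, D 37. A eliminated.
Round 2: B 20, C 29, D 37. B eliminated.
Round 3: C 49, D 37. C has a majority (≥44).

C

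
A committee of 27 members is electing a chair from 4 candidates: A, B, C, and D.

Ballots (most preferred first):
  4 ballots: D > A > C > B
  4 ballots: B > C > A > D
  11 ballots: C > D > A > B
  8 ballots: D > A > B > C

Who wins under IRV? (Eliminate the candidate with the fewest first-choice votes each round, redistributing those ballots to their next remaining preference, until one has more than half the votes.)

C

Round 1: A 0, B 4, C 11, D 12. A eliminated.
Round 2: B 4, C 11, D 12. B eliminated.
Round 3: C 15, D 12. C has a majority (≥14).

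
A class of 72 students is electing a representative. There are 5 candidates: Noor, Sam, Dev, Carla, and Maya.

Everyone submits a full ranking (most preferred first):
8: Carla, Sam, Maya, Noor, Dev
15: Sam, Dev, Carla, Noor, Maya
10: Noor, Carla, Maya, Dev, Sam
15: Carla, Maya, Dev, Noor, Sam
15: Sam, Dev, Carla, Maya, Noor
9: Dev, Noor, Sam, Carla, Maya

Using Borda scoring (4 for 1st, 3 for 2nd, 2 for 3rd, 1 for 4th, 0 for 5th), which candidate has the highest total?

Carla

Noor: 8×1 + 15×1 + 10×4 + 15×1 + 15×0 + 9×3 = 105
Sam: 8×3 + 15×4 + 10×0 + 15×0 + 15×4 + 9×2 = 162
Dev: 8×0 + 15×3 + 10×1 + 15×2 + 15×3 + 9×4 = 166
Carla: 8×4 + 15×2 + 10×3 + 15×4 + 15×2 + 9×1 = 191
Maya: 8×2 + 15×0 + 10×2 + 15×3 + 15×1 + 9×0 = 96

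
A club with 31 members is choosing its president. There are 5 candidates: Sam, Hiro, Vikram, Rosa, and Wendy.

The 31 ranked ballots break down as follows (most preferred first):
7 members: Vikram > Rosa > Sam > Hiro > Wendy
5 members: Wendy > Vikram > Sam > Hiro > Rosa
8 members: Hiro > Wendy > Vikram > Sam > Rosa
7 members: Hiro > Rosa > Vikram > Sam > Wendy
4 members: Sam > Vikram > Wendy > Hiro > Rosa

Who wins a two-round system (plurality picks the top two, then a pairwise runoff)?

Vikram

Round 1 first-place votes: Sam 4, Hiro 15, Vikram 7, Rosa 0, Wendy 5. Hiro and Vikram advance.
Runoff: Hiro is ranked above Vikram on 15 ballots, Vikram above Hiro on 16.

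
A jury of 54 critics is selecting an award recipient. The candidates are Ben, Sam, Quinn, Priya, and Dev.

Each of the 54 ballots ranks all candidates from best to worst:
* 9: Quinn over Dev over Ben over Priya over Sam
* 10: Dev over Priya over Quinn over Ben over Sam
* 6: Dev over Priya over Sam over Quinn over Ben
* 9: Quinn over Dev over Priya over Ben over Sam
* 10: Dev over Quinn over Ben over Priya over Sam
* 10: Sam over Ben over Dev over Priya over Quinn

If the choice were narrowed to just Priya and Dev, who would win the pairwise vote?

Priya is ranked above Dev on 0 ballots; Dev above Priya on 54.

Dev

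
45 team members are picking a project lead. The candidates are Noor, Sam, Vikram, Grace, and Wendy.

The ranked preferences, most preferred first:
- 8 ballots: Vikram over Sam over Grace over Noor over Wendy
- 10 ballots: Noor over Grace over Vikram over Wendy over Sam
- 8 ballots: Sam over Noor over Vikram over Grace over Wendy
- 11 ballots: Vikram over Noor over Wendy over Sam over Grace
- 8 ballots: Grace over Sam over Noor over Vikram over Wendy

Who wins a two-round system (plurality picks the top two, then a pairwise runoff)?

Round 1 first-place votes: Noor 10, Sam 8, Vikram 19, Grace 8, Wendy 0. Vikram and Noor advance.
Runoff: Vikram is ranked above Noor on 19 ballots, Noor above Vikram on 26.

Noor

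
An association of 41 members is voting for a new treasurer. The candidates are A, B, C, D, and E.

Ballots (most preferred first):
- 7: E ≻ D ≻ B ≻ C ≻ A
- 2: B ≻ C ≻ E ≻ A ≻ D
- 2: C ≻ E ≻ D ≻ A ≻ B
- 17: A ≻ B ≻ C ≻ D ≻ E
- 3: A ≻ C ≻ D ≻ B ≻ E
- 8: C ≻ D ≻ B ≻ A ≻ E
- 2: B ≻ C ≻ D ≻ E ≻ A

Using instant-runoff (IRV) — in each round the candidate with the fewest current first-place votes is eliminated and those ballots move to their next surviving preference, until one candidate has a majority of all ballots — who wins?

C

Round 1: A 20, B 4, C 10, D 0, E 7. D eliminated.
Round 2: A 20, B 4, C 10, E 7. B eliminated.
Round 3: A 20, C 14, E 7. E eliminated.
Round 4: A 20, C 21. C has a majority (≥21).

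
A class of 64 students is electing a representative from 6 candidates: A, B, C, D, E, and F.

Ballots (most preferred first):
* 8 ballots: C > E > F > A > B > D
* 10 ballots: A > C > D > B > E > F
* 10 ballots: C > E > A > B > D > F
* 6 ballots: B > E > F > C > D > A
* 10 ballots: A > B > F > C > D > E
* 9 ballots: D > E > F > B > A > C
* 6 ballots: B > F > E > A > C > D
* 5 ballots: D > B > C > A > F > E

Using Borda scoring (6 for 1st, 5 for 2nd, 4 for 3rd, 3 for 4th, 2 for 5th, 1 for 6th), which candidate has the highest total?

B

A: 8×3 + 10×6 + 10×4 + 6×1 + 10×6 + 9×2 + 6×3 + 5×3 = 241
B: 8×2 + 10×3 + 10×3 + 6×6 + 10×5 + 9×3 + 6×6 + 5×5 = 250
C: 8×6 + 10×5 + 10×6 + 6×3 + 10×3 + 9×1 + 6×2 + 5×4 = 247
D: 8×1 + 10×4 + 10×2 + 6×2 + 10×2 + 9×6 + 6×1 + 5×6 = 190
E: 8×5 + 10×2 + 10×5 + 6×5 + 10×1 + 9×5 + 6×4 + 5×1 = 224
F: 8×4 + 10×1 + 10×1 + 6×4 + 10×4 + 9×4 + 6×5 + 5×2 = 192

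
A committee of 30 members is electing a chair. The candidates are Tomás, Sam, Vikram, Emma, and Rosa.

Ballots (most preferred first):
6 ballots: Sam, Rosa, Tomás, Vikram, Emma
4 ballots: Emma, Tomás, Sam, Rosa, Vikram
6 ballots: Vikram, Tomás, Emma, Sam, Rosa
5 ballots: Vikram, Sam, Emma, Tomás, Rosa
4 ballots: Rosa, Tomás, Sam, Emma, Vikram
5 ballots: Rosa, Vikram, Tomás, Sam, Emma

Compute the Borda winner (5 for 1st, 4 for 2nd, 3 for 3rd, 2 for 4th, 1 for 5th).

Tomás: 6×3 + 4×4 + 6×4 + 5×2 + 4×4 + 5×3 = 99
Sam: 6×5 + 4×3 + 6×2 + 5×4 + 4×3 + 5×2 = 96
Vikram: 6×2 + 4×1 + 6×5 + 5×5 + 4×1 + 5×4 = 95
Emma: 6×1 + 4×5 + 6×3 + 5×3 + 4×2 + 5×1 = 72
Rosa: 6×4 + 4×2 + 6×1 + 5×1 + 4×5 + 5×5 = 88

Tomás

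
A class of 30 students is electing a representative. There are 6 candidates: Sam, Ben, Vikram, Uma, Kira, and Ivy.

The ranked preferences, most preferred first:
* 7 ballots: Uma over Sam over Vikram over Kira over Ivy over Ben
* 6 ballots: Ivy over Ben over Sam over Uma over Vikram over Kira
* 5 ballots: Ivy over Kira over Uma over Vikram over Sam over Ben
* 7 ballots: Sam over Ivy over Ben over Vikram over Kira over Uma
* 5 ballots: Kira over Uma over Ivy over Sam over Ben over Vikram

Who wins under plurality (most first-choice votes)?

First-place votes: Sam 7, Ben 0, Vikram 0, Uma 7, Kira 5, Ivy 11.

Ivy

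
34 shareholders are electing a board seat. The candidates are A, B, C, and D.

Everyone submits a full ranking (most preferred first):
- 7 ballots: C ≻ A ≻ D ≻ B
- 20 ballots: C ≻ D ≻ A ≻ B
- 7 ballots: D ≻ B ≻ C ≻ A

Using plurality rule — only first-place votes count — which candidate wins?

First-place votes: A 0, B 0, C 27, D 7.

C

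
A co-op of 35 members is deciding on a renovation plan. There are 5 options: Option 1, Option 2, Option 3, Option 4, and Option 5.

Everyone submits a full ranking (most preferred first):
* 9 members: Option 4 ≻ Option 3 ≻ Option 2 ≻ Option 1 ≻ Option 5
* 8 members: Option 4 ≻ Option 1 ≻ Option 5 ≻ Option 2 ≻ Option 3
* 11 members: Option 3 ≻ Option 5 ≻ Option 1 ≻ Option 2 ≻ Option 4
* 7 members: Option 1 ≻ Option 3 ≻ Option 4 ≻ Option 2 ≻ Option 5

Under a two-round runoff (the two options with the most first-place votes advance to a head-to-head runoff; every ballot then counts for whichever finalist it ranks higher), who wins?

Option 3

Round 1 first-place votes: Option 1 7, Option 2 0, Option 3 11, Option 4 17, Option 5 0. Option 4 and Option 3 advance.
Runoff: Option 4 is ranked above Option 3 on 17 ballots, Option 3 above Option 4 on 18.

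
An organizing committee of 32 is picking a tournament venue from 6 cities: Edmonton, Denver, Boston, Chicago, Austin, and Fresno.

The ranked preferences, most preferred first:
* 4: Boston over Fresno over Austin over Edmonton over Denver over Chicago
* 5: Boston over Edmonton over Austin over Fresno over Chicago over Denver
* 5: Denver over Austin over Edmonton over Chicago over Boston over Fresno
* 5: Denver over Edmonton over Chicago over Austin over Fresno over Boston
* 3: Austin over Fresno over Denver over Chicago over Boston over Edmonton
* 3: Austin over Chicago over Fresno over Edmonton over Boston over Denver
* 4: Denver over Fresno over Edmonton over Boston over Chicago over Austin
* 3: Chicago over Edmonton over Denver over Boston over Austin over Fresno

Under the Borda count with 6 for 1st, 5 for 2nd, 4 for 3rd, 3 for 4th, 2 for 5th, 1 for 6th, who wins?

Edmonton: 4×3 + 5×5 + 5×4 + 5×5 + 3×1 + 3×3 + 4×4 + 3×5 = 125
Denver: 4×2 + 5×1 + 5×6 + 5×6 + 3×4 + 3×1 + 4×6 + 3×4 = 124
Boston: 4×6 + 5×6 + 5×2 + 5×1 + 3×2 + 3×2 + 4×3 + 3×3 = 102
Chicago: 4×1 + 5×2 + 5×3 + 5×4 + 3×3 + 3×5 + 4×2 + 3×6 = 99
Austin: 4×4 + 5×4 + 5×5 + 5×3 + 3×6 + 3×6 + 4×1 + 3×2 = 122
Fresno: 4×5 + 5×3 + 5×1 + 5×2 + 3×5 + 3×4 + 4×5 + 3×1 = 100

Edmonton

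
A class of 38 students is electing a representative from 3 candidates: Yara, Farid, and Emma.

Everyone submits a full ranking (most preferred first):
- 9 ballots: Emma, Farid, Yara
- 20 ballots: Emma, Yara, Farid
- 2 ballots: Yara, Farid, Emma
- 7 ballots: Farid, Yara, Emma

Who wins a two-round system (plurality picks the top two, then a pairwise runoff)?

Emma

Round 1 first-place votes: Yara 2, Farid 7, Emma 29. Emma and Farid advance.
Runoff: Emma is ranked above Farid on 29 ballots, Farid above Emma on 9.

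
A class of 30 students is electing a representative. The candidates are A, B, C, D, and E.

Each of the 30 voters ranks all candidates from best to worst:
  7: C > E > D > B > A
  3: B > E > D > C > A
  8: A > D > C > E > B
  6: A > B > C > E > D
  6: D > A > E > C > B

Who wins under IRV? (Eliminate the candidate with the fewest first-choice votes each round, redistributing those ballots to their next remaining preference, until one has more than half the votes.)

Round 1: A 14, B 3, C 7, D 6, E 0. E eliminated.
Round 2: A 14, B 3, C 7, D 6. B eliminated.
Round 3: A 14, C 7, D 9. C eliminated.
Round 4: A 14, D 16. D has a majority (≥16).

D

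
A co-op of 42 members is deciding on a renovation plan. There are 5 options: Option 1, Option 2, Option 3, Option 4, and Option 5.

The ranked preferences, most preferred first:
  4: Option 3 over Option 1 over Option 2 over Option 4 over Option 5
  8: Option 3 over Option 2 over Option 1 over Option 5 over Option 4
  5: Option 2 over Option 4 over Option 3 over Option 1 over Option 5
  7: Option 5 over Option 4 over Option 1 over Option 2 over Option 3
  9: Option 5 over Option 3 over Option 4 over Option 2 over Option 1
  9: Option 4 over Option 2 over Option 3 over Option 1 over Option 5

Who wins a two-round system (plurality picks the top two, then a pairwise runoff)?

Round 1 first-place votes: Option 1 0, Option 2 5, Option 3 12, Option 4 9, Option 5 16. Option 5 and Option 3 advance.
Runoff: Option 5 is ranked above Option 3 on 16 ballots, Option 3 above Option 5 on 26.

Option 3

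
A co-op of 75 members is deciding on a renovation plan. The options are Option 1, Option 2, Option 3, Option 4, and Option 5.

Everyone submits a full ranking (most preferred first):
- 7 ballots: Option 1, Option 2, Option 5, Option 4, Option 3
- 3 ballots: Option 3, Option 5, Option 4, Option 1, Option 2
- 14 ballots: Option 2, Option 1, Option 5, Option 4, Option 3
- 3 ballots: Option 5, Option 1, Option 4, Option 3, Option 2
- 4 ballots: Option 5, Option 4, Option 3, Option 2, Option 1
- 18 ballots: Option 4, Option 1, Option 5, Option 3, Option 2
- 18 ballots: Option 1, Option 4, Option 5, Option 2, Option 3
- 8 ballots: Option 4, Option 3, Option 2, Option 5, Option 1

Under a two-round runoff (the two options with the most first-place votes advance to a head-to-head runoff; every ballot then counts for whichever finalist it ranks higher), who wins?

Round 1 first-place votes: Option 1 25, Option 2 14, Option 3 3, Option 4 26, Option 5 7. Option 4 and Option 1 advance.
Runoff: Option 4 is ranked above Option 1 on 33 ballots, Option 1 above Option 4 on 42.

Option 1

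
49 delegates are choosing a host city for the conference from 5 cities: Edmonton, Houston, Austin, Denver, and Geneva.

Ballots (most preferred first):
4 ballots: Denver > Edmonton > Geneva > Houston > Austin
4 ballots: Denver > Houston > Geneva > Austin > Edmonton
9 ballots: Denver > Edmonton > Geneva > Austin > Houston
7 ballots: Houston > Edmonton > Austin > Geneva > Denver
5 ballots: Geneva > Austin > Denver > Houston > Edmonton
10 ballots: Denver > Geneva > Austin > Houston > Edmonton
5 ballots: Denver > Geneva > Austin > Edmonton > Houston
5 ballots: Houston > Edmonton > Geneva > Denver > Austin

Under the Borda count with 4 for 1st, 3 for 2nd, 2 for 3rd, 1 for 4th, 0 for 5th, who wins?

Denver

Edmonton: 4×3 + 4×0 + 9×3 + 7×3 + 5×0 + 10×0 + 5×1 + 5×3 = 80
Houston: 4×1 + 4×3 + 9×0 + 7×4 + 5×1 + 10×1 + 5×0 + 5×4 = 79
Austin: 4×0 + 4×1 + 9×1 + 7×2 + 5×3 + 10×2 + 5×2 + 5×0 = 72
Denver: 4×4 + 4×4 + 9×4 + 7×0 + 5×2 + 10×4 + 5×4 + 5×1 = 143
Geneva: 4×2 + 4×2 + 9×2 + 7×1 + 5×4 + 10×3 + 5×3 + 5×2 = 116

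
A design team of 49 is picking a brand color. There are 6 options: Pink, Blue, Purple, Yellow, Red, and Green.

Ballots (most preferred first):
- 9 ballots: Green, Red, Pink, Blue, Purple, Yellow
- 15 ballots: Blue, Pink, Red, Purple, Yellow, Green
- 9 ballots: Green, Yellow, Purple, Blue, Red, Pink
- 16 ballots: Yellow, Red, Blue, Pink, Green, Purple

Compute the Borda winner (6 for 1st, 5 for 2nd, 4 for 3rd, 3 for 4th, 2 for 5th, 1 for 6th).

Pink: 9×4 + 15×5 + 9×1 + 16×3 = 168
Blue: 9×3 + 15×6 + 9×3 + 16×4 = 208
Purple: 9×2 + 15×3 + 9×4 + 16×1 = 115
Yellow: 9×1 + 15×2 + 9×5 + 16×6 = 180
Red: 9×5 + 15×4 + 9×2 + 16×5 = 203
Green: 9×6 + 15×1 + 9×6 + 16×2 = 155

Blue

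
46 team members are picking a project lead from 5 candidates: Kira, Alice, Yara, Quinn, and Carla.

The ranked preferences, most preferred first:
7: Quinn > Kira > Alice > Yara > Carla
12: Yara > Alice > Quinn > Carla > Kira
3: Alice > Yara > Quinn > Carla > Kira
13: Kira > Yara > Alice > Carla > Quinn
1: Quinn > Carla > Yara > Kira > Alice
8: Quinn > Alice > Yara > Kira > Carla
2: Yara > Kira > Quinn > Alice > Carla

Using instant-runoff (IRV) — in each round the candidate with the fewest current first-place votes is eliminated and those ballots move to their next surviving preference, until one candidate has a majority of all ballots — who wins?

Round 1: Kira 13, Alice 3, Yara 14, Quinn 16, Carla 0. Carla eliminated.
Round 2: Kira 13, Alice 3, Yara 14, Quinn 16. Alice eliminated.
Round 3: Kira 13, Yara 17, Quinn 16. Kira eliminated.
Round 4: Yara 30, Quinn 16. Yara has a majority (≥24).

Yara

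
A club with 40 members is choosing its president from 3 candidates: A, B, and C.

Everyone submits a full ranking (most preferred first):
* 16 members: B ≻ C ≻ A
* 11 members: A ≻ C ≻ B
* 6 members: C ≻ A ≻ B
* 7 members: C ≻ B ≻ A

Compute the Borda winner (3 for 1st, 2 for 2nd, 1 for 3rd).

C

A: 16×1 + 11×3 + 6×2 + 7×1 = 68
B: 16×3 + 11×1 + 6×1 + 7×2 = 79
C: 16×2 + 11×2 + 6×3 + 7×3 = 93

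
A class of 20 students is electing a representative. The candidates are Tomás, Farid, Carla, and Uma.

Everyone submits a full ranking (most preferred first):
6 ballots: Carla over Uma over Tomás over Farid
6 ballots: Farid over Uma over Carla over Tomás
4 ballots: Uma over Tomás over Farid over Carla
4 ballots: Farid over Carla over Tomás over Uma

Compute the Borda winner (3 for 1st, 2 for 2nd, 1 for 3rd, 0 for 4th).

Tomás: 6×1 + 6×0 + 4×2 + 4×1 = 18
Farid: 6×0 + 6×3 + 4×1 + 4×3 = 34
Carla: 6×3 + 6×1 + 4×0 + 4×2 = 32
Uma: 6×2 + 6×2 + 4×3 + 4×0 = 36

Uma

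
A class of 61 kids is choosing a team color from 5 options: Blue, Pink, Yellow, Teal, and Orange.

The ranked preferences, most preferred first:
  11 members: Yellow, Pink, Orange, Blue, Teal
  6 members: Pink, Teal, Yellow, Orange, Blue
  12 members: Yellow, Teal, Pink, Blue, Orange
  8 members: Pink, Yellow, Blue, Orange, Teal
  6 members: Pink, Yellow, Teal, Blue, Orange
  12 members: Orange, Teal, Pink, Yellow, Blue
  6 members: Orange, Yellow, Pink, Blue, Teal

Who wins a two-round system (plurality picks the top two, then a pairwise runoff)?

Pink

Round 1 first-place votes: Blue 0, Pink 20, Yellow 23, Teal 0, Orange 18. Yellow and Pink advance.
Runoff: Yellow is ranked above Pink on 29 ballots, Pink above Yellow on 32.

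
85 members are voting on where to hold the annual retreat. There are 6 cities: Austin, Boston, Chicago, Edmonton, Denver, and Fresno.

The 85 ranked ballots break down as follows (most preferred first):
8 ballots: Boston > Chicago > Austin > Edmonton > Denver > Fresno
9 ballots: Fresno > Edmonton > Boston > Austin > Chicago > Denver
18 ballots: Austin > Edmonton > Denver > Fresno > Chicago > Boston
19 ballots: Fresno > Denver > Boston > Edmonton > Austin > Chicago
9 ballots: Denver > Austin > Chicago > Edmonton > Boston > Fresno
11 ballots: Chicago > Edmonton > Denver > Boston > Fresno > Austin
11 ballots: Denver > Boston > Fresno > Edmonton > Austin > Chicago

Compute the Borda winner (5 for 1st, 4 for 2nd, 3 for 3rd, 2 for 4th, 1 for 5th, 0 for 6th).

Denver

Austin: 8×3 + 9×2 + 18×5 + 19×1 + 9×4 + 11×0 + 11×1 = 198
Boston: 8×5 + 9×3 + 18×0 + 19×3 + 9×1 + 11×2 + 11×4 = 199
Chicago: 8×4 + 9×1 + 18×1 + 19×0 + 9×3 + 11×5 + 11×0 = 141
Edmonton: 8×2 + 9×4 + 18×4 + 19×2 + 9×2 + 11×4 + 11×2 = 246
Denver: 8×1 + 9×0 + 18×3 + 19×4 + 9×5 + 11×3 + 11×5 = 271
Fresno: 8×0 + 9×5 + 18×2 + 19×5 + 9×0 + 11×1 + 11×3 = 220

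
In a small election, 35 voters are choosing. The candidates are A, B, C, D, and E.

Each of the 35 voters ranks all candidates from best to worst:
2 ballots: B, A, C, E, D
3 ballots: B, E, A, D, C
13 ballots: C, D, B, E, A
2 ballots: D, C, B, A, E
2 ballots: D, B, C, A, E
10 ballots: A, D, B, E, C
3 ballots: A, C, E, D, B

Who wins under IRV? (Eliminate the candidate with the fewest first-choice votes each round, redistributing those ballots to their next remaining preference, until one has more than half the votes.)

Round 1: A 13, B 5, C 13, D 4, E 0. E eliminated.
Round 2: A 13, B 5, C 13, D 4. D eliminated.
Round 3: A 13, B 7, C 15. B eliminated.
Round 4: A 18, C 17. A has a majority (≥18).

A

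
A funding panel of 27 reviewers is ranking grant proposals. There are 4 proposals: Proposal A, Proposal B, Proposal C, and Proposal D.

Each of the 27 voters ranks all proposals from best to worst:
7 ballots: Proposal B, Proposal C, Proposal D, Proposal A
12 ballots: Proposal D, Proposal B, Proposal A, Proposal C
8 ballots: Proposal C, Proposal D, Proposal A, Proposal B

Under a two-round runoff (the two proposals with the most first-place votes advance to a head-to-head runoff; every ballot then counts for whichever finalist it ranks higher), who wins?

Round 1 first-place votes: Proposal A 0, Proposal B 7, Proposal C 8, Proposal D 12. Proposal D and Proposal C advance.
Runoff: Proposal D is ranked above Proposal C on 12 ballots, Proposal C above Proposal D on 15.

Proposal C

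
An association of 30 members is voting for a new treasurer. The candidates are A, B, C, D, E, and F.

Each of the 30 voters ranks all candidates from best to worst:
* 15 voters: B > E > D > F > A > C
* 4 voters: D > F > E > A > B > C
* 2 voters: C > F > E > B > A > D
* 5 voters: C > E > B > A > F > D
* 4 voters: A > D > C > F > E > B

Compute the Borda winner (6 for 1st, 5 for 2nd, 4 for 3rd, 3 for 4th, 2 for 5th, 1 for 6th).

A: 15×2 + 4×3 + 2×2 + 5×3 + 4×6 = 85
B: 15×6 + 4×2 + 2×3 + 5×4 + 4×1 = 128
C: 15×1 + 4×1 + 2×6 + 5×6 + 4×4 = 77
D: 15×4 + 4×6 + 2×1 + 5×1 + 4×5 = 111
E: 15×5 + 4×4 + 2×4 + 5×5 + 4×2 = 132
F: 15×3 + 4×5 + 2×5 + 5×2 + 4×3 = 97

E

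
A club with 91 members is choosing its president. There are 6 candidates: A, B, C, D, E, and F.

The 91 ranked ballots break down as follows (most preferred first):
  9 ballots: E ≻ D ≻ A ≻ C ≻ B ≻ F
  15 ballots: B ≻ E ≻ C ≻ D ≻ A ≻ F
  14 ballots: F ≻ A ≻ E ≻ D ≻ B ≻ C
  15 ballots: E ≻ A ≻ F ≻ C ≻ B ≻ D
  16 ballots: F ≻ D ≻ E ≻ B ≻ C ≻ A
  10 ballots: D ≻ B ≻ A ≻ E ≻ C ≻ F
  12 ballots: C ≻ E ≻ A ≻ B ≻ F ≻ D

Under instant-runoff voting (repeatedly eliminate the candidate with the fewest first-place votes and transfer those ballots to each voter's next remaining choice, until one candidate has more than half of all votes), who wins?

E

Round 1: A 0, B 15, C 12, D 10, E 24, F 30. A eliminated.
Round 2: B 15, C 12, D 10, E 24, F 30. D eliminated.
Round 3: B 25, C 12, E 24, F 30. C eliminated.
Round 4: B 25, E 36, F 30. B eliminated.
Round 5: E 61, F 30. E has a majority (≥46).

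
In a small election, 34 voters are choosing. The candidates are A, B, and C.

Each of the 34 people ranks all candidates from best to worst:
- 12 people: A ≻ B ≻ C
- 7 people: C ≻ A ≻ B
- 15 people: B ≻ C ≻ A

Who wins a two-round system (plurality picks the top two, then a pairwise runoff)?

A

Round 1 first-place votes: A 12, B 15, C 7. B and A advance.
Runoff: B is ranked above A on 15 ballots, A above B on 19.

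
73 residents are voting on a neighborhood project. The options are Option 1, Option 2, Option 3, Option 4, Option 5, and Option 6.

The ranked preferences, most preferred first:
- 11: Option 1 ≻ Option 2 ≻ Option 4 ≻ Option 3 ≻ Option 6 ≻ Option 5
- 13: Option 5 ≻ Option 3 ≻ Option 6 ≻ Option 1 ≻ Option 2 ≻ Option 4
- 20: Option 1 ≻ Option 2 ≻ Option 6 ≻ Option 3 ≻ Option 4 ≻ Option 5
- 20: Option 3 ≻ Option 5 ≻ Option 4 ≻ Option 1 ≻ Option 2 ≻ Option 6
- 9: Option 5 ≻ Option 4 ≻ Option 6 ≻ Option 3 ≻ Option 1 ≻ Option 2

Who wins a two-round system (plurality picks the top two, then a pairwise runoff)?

Round 1 first-place votes: Option 1 31, Option 2 0, Option 3 20, Option 4 0, Option 5 22, Option 6 0. Option 1 and Option 5 advance.
Runoff: Option 1 is ranked above Option 5 on 31 ballots, Option 5 above Option 1 on 42.

Option 5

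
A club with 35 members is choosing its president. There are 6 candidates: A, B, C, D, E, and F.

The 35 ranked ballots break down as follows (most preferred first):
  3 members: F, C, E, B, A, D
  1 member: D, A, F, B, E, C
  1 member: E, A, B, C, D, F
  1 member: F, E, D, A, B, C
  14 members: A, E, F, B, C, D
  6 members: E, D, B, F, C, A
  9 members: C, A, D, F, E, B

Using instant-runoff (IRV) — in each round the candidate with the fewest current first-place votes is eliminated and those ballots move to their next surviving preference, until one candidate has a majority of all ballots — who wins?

C

Round 1: A 14, B 0, C 9, D 1, E 7, F 4. B eliminated.
Round 2: A 14, C 9, D 1, E 7, F 4. D eliminated.
Round 3: A 15, C 9, E 7, F 4. F eliminated.
Round 4: A 15, C 12, E 8. E eliminated.
Round 5: A 17, C 18. C has a majority (≥18).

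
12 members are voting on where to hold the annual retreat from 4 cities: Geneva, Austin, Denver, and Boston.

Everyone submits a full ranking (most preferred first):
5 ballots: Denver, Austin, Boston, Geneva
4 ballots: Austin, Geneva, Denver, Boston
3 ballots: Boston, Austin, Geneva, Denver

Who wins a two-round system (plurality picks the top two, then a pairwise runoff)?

Austin

Round 1 first-place votes: Geneva 0, Austin 4, Denver 5, Boston 3. Denver and Austin advance.
Runoff: Denver is ranked above Austin on 5 ballots, Austin above Denver on 7.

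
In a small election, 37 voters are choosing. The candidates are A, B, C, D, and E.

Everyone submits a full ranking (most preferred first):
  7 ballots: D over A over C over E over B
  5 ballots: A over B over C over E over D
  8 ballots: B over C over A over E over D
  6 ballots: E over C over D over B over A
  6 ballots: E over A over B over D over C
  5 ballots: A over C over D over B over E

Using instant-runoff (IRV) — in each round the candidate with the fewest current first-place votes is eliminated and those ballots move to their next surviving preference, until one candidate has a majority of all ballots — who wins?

Round 1: A 10, B 8, C 0, D 7, E 12. C eliminated.
Round 2: A 10, B 8, D 7, E 12. D eliminated.
Round 3: A 17, B 8, E 12. B eliminated.
Round 4: A 25, E 12. A has a majority (≥19).

A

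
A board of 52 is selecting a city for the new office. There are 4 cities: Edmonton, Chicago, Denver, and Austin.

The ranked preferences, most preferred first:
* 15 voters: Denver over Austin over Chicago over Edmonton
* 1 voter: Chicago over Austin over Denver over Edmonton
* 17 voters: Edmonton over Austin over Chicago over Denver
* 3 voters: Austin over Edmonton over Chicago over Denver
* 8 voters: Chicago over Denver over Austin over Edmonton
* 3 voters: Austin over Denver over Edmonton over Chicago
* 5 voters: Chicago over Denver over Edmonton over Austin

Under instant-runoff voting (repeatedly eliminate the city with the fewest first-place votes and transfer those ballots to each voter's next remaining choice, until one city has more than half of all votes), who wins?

Denver

Round 1: Edmonton 17, Chicago 14, Denver 15, Austin 6. Austin eliminated.
Round 2: Edmonton 20, Chicago 14, Denver 18. Chicago eliminated.
Round 3: Edmonton 20, Denver 32. Denver has a majority (≥27).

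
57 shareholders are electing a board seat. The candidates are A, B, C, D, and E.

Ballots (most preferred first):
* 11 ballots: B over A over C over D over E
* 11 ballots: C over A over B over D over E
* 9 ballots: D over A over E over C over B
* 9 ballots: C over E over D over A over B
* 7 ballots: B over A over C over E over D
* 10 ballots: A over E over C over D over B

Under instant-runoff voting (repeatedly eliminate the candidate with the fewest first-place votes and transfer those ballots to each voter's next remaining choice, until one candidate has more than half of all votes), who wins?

A

Round 1: A 10, B 18, C 20, D 9, E 0. E eliminated.
Round 2: A 10, B 18, C 20, D 9. D eliminated.
Round 3: A 19, B 18, C 20. B eliminated.
Round 4: A 37, C 20. A has a majority (≥29).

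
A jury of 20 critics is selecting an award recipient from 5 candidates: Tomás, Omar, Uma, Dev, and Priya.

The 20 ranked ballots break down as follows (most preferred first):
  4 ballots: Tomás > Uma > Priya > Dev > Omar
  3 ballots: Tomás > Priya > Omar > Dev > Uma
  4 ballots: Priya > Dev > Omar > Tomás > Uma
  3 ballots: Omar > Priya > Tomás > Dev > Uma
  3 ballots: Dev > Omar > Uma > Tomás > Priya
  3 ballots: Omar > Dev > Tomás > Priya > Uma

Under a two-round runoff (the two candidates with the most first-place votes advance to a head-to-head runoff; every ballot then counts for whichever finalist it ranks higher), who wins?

Omar

Round 1 first-place votes: Tomás 7, Omar 6, Uma 0, Dev 3, Priya 4. Tomás and Omar advance.
Runoff: Tomás is ranked above Omar on 7 ballots, Omar above Tomás on 13.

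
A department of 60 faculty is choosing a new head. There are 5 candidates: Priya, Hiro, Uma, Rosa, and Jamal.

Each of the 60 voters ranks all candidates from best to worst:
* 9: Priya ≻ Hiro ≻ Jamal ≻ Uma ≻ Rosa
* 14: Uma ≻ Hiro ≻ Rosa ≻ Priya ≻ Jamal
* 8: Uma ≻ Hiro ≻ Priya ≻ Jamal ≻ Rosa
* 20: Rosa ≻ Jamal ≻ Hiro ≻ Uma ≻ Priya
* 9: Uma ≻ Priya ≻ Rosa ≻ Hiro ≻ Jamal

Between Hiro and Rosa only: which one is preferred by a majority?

Hiro

Hiro is ranked above Rosa on 31 ballots; Rosa above Hiro on 29.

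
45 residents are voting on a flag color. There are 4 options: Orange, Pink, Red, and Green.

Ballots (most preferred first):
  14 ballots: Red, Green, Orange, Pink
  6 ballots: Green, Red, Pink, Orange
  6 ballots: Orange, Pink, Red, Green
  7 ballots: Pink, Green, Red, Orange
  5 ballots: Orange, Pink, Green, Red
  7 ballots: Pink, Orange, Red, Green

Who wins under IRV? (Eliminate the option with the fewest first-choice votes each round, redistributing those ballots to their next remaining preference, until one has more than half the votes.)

Pink

Round 1: Orange 11, Pink 14, Red 14, Green 6. Green eliminated.
Round 2: Orange 11, Pink 14, Red 20. Orange eliminated.
Round 3: Pink 25, Red 20. Pink has a majority (≥23).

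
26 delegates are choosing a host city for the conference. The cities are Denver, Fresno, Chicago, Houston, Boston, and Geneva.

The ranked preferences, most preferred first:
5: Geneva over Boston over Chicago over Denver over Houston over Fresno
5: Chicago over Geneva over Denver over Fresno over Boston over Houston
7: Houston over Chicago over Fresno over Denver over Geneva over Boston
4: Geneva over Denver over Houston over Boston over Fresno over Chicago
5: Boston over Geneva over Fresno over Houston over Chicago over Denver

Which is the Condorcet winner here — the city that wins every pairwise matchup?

Geneva vs Denver: 19–7
Geneva vs Fresno: 19–7
Geneva vs Chicago: 14–12
Geneva vs Houston: 19–7
Geneva vs Boston: 21–5
Geneva beats every other city.

Geneva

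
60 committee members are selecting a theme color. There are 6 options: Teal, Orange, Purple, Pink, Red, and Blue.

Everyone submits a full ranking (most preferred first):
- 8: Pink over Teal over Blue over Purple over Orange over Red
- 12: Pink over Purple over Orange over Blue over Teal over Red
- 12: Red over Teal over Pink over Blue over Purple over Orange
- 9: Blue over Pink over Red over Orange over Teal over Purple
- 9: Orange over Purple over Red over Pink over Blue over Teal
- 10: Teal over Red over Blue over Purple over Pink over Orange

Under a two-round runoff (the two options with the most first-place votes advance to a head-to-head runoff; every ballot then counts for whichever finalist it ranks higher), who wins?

Round 1 first-place votes: Teal 10, Orange 9, Purple 0, Pink 20, Red 12, Blue 9. Pink and Red advance.
Runoff: Pink is ranked above Red on 29 ballots, Red above Pink on 31.

Red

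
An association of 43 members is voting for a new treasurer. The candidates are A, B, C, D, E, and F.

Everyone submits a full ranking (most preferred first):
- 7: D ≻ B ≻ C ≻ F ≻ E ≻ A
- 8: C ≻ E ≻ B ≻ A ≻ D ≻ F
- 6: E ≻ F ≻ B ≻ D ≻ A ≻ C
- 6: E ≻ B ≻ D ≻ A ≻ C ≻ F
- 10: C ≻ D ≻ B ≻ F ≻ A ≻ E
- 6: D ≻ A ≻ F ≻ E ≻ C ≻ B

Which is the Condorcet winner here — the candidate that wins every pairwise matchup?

D vs A: 35–8
D vs B: 23–20
D vs C: 25–18
D vs E: 23–20
D vs F: 37–6
D beats every other candidate.

D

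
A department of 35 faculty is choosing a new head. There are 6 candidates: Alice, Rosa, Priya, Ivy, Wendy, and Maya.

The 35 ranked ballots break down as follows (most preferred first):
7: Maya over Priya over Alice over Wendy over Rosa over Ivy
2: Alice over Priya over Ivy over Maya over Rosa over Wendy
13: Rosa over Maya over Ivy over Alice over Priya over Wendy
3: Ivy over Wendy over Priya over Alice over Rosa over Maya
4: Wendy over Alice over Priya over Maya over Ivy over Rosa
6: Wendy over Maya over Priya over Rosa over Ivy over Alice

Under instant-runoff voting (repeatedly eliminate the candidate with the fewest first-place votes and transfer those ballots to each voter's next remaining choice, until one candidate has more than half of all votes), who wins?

Round 1: Alice 2, Rosa 13, Priya 0, Ivy 3, Wendy 10, Maya 7. Priya eliminated.
Round 2: Alice 2, Rosa 13, Ivy 3, Wendy 10, Maya 7. Alice eliminated.
Round 3: Rosa 13, Ivy 5, Wendy 10, Maya 7. Ivy eliminated.
Round 4: Rosa 13, Wendy 13, Maya 9. Maya eliminated.
Round 5: Rosa 15, Wendy 20. Wendy has a majority (≥18).

Wendy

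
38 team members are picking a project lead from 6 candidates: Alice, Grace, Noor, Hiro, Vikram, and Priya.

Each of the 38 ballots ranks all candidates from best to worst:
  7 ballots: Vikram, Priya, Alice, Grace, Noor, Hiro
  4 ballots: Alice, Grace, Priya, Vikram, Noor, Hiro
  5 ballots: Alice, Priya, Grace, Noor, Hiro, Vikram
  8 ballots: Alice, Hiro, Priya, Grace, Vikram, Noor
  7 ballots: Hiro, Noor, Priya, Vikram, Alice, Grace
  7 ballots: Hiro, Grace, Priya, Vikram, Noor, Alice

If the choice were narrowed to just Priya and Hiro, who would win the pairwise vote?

Priya is ranked above Hiro on 16 ballots; Hiro above Priya on 22.

Hiro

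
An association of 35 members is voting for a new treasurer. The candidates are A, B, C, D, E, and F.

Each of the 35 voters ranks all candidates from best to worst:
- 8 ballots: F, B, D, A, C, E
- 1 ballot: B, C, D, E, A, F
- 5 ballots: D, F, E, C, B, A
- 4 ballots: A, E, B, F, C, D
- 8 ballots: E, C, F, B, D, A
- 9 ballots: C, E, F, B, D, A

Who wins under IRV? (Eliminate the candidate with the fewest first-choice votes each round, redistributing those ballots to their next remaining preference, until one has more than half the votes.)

E

Round 1: A 4, B 1, C 9, D 5, E 8, F 8. B eliminated.
Round 2: A 4, C 10, D 5, E 8, F 8. A eliminated.
Round 3: C 10, D 5, E 12, F 8. D eliminated.
Round 4: C 10, E 12, F 13. C eliminated.
Round 5: E 22, F 13. E has a majority (≥18).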